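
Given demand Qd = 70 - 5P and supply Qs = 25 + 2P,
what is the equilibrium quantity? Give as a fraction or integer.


First find equilibrium price:
70 - 5P = 25 + 2P
P* = 45/7 = 45/7
Then substitute into demand:
Q* = 70 - 5 * 45/7 = 265/7

265/7


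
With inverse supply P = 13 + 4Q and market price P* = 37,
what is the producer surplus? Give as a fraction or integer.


Minimum supply price (at Q=0): P_min = 13
Quantity supplied at P* = 37:
Q* = (37 - 13)/4 = 6
PS = (1/2) * Q* * (P* - P_min)
PS = (1/2) * 6 * (37 - 13)
PS = (1/2) * 6 * 24 = 72

72


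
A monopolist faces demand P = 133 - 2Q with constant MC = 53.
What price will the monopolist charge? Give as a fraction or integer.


MR = 133 - 4Q
Set MR = MC: 133 - 4Q = 53
Q* = 20
Substitute into demand:
P* = 133 - 2*20 = 93

93


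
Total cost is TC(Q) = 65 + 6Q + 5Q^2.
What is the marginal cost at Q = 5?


MC = dTC/dQ = 6 + 2*5*Q
At Q = 5:
MC = 6 + 10*5
MC = 6 + 50 = 56

56


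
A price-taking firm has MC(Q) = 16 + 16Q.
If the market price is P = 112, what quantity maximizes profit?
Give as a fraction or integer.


In perfect competition, profit is maximized where P = MC.
112 = 16 + 16Q
96 = 16Q
Q* = 96/16 = 6

6


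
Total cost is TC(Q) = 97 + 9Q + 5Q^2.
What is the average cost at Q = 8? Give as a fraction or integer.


TC(8) = 97 + 9*8 + 5*8^2
TC(8) = 97 + 72 + 320 = 489
AC = TC/Q = 489/8 = 489/8

489/8


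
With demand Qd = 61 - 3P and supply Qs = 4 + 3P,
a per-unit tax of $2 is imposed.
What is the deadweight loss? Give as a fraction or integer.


Pre-tax equilibrium quantity: Q* = 65/2
Post-tax equilibrium quantity: Q_tax = 59/2
Reduction in quantity: Q* - Q_tax = 3
DWL = (1/2) * tax * (Q* - Q_tax)
DWL = (1/2) * 2 * 3 = 3

3


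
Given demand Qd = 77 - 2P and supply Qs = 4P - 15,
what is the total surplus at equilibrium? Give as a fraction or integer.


Find equilibrium: 77 - 2P = 4P - 15
77 + 15 = 6P
P* = 92/6 = 46/3
Q* = 4*46/3 - 15 = 139/3
Inverse demand: P = 77/2 - Q/2, so P_max = 77/2
Inverse supply: P = 15/4 + Q/4, so P_min = 15/4
CS = (1/2) * 139/3 * (77/2 - 46/3) = 19321/36
PS = (1/2) * 139/3 * (46/3 - 15/4) = 19321/72
TS = CS + PS = 19321/36 + 19321/72 = 19321/24

19321/24


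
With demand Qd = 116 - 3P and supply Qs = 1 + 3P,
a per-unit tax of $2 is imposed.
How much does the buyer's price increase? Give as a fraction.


With a per-unit tax, the buyer's price increase depends on relative slopes.
Supply slope: d = 3, Demand slope: b = 3
Buyer's price increase = d * tax / (b + d)
= 3 * 2 / (3 + 3)
= 6 / 6 = 1

1


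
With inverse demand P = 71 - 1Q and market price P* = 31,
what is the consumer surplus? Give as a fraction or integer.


Maximum willingness to pay (at Q=0): P_max = 71
Quantity demanded at P* = 31:
Q* = (71 - 31)/1 = 40
CS = (1/2) * Q* * (P_max - P*)
CS = (1/2) * 40 * (71 - 31)
CS = (1/2) * 40 * 40 = 800

800


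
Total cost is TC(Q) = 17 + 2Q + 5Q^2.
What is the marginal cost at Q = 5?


MC = dTC/dQ = 2 + 2*5*Q
At Q = 5:
MC = 2 + 10*5
MC = 2 + 50 = 52

52


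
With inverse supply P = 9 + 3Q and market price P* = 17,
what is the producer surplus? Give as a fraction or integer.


Minimum supply price (at Q=0): P_min = 9
Quantity supplied at P* = 17:
Q* = (17 - 9)/3 = 8/3
PS = (1/2) * Q* * (P* - P_min)
PS = (1/2) * 8/3 * (17 - 9)
PS = (1/2) * 8/3 * 8 = 32/3

32/3


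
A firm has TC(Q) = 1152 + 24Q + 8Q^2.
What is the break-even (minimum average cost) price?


AC(Q) = 1152/Q + 24 + 8Q
To minimize: dAC/dQ = -1152/Q^2 + 8 = 0
Q^2 = 1152/8 = 144
Q* = 12
Min AC = 1152/12 + 24 + 8*12
Min AC = 96 + 24 + 96 = 216

216


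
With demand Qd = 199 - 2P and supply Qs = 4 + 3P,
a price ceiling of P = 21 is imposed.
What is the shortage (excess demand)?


At P = 21:
Qd = 199 - 2*21 = 157
Qs = 4 + 3*21 = 67
Shortage = Qd - Qs = 157 - 67 = 90

90


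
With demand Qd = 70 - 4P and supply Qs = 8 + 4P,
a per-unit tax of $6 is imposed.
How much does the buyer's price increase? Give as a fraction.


With a per-unit tax, the buyer's price increase depends on relative slopes.
Supply slope: d = 4, Demand slope: b = 4
Buyer's price increase = d * tax / (b + d)
= 4 * 6 / (4 + 4)
= 24 / 8 = 3

3


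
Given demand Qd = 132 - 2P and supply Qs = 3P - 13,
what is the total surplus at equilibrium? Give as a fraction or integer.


Find equilibrium: 132 - 2P = 3P - 13
132 + 13 = 5P
P* = 145/5 = 29
Q* = 3*29 - 13 = 74
Inverse demand: P = 66 - Q/2, so P_max = 66
Inverse supply: P = 13/3 + Q/3, so P_min = 13/3
CS = (1/2) * 74 * (66 - 29) = 1369
PS = (1/2) * 74 * (29 - 13/3) = 2738/3
TS = CS + PS = 1369 + 2738/3 = 6845/3

6845/3


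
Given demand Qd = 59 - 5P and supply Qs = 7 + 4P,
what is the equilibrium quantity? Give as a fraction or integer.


First find equilibrium price:
59 - 5P = 7 + 4P
P* = 52/9 = 52/9
Then substitute into demand:
Q* = 59 - 5 * 52/9 = 271/9

271/9


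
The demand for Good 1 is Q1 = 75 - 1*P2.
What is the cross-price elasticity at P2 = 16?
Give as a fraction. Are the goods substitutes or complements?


dQ1/dP2 = -1
At P2 = 16: Q1 = 75 - 1*16 = 59
Exy = (dQ1/dP2)(P2/Q1) = -1 * 16 / 59 = -16/59
Since Exy < 0, the goods are complements.

-16/59 (complements)


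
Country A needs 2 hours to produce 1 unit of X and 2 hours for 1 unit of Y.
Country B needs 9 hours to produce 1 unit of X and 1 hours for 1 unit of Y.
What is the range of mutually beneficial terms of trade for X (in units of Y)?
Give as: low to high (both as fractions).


Opportunity cost of X for Country A = hours_X / hours_Y = 2/2 = 1 units of Y
Opportunity cost of X for Country B = hours_X / hours_Y = 9/1 = 9 units of Y
Terms of trade must be between the two opportunity costs.
Range: 1 to 9

1 to 9


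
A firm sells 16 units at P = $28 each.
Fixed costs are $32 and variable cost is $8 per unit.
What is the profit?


Total Revenue = P * Q = 28 * 16 = $448
Total Cost = FC + VC*Q = 32 + 8*16 = $160
Profit = TR - TC = 448 - 160 = $288

$288


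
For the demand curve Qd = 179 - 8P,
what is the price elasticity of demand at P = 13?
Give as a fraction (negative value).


dQ/dP = -8
At P = 13: Q = 179 - 8*13 = 75
E = (dQ/dP)(P/Q) = (-8)(13/75) = -104/75

-104/75


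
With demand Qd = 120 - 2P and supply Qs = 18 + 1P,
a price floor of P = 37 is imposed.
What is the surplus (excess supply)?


At P = 37:
Qd = 120 - 2*37 = 46
Qs = 18 + 1*37 = 55
Surplus = Qs - Qd = 55 - 46 = 9

9


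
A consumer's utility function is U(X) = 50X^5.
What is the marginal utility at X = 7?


MU = dU/dX = 50*5*X^(5-1)
MU = 250*X^4
At X = 7:
MU = 250 * 7^4
MU = 250 * 2401 = 600250

600250


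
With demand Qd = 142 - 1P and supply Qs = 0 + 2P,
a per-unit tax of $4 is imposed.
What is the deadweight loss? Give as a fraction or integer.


Pre-tax equilibrium quantity: Q* = 284/3
Post-tax equilibrium quantity: Q_tax = 92
Reduction in quantity: Q* - Q_tax = 8/3
DWL = (1/2) * tax * (Q* - Q_tax)
DWL = (1/2) * 4 * 8/3 = 16/3

16/3


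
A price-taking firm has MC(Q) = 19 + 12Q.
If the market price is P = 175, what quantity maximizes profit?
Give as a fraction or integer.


In perfect competition, profit is maximized where P = MC.
175 = 19 + 12Q
156 = 12Q
Q* = 156/12 = 13

13


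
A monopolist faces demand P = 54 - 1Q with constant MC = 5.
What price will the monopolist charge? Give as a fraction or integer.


MR = 54 - 2Q
Set MR = MC: 54 - 2Q = 5
Q* = 49/2
Substitute into demand:
P* = 54 - 1*49/2 = 59/2

59/2


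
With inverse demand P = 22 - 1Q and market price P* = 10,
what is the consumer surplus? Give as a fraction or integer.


Maximum willingness to pay (at Q=0): P_max = 22
Quantity demanded at P* = 10:
Q* = (22 - 10)/1 = 12
CS = (1/2) * Q* * (P_max - P*)
CS = (1/2) * 12 * (22 - 10)
CS = (1/2) * 12 * 12 = 72

72


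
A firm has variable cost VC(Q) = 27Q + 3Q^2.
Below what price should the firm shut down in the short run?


AVC(Q) = VC(Q)/Q = 27 + 3Q
AVC is increasing in Q, so minimum AVC is at Q -> 0+.
Min AVC = 27
The firm should shut down if P < 27.

27


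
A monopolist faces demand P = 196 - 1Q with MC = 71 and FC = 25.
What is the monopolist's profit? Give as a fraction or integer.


MR = MC: 196 - 2Q = 71
Q* = 125/2
P* = 196 - 1*125/2 = 267/2
Profit = (P* - MC)*Q* - FC
= (267/2 - 71)*125/2 - 25
= 125/2*125/2 - 25
= 15625/4 - 25 = 15525/4

15525/4


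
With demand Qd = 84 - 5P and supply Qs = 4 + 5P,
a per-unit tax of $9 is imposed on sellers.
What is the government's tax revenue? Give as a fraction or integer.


With tax on sellers, new supply: Qs' = 4 + 5(P - 9)
= 5P - 41
New equilibrium quantity:
Q_new = 43/2
Tax revenue = tax * Q_new = 9 * 43/2 = 387/2

387/2


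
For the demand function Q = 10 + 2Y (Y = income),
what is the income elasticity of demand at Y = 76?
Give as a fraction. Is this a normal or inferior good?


dQ/dY = 2
At Y = 76: Q = 10 + 2*76 = 162
Ey = (dQ/dY)(Y/Q) = 2 * 76 / 162 = 76/81
Since Ey > 0, this is a normal good.

76/81 (normal good)


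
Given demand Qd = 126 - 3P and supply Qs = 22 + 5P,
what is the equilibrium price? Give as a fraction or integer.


At equilibrium, Qd = Qs.
126 - 3P = 22 + 5P
126 - 22 = 3P + 5P
104 = 8P
P* = 104/8 = 13

13


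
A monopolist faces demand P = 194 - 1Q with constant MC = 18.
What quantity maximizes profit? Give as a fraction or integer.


TR = P*Q = (194 - 1Q)Q = 194Q - 1Q^2
MR = dTR/dQ = 194 - 2Q
Set MR = MC:
194 - 2Q = 18
176 = 2Q
Q* = 176/2 = 88

88


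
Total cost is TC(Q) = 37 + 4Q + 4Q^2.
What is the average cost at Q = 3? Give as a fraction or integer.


TC(3) = 37 + 4*3 + 4*3^2
TC(3) = 37 + 12 + 36 = 85
AC = TC/Q = 85/3 = 85/3

85/3


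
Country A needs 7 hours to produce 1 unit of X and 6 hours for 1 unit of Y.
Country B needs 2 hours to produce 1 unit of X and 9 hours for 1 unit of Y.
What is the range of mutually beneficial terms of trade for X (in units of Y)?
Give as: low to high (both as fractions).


Opportunity cost of X for Country A = hours_X / hours_Y = 7/6 = 7/6 units of Y
Opportunity cost of X for Country B = hours_X / hours_Y = 2/9 = 2/9 units of Y
Terms of trade must be between the two opportunity costs.
Range: 2/9 to 7/6

2/9 to 7/6


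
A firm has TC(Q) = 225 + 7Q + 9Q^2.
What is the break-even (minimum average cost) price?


AC(Q) = 225/Q + 7 + 9Q
To minimize: dAC/dQ = -225/Q^2 + 9 = 0
Q^2 = 225/9 = 25
Q* = 5
Min AC = 225/5 + 7 + 9*5
Min AC = 45 + 7 + 45 = 97

97


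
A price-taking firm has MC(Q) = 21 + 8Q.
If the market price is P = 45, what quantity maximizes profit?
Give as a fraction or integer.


In perfect competition, profit is maximized where P = MC.
45 = 21 + 8Q
24 = 8Q
Q* = 24/8 = 3

3


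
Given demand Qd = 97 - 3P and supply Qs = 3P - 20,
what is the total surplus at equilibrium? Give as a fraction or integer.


Find equilibrium: 97 - 3P = 3P - 20
97 + 20 = 6P
P* = 117/6 = 39/2
Q* = 3*39/2 - 20 = 77/2
Inverse demand: P = 97/3 - Q/3, so P_max = 97/3
Inverse supply: P = 20/3 + Q/3, so P_min = 20/3
CS = (1/2) * 77/2 * (97/3 - 39/2) = 5929/24
PS = (1/2) * 77/2 * (39/2 - 20/3) = 5929/24
TS = CS + PS = 5929/24 + 5929/24 = 5929/12

5929/12


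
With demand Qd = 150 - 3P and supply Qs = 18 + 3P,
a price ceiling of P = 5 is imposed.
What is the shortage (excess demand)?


At P = 5:
Qd = 150 - 3*5 = 135
Qs = 18 + 3*5 = 33
Shortage = Qd - Qs = 135 - 33 = 102

102


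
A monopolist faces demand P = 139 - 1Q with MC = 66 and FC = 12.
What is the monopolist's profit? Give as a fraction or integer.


MR = MC: 139 - 2Q = 66
Q* = 73/2
P* = 139 - 1*73/2 = 205/2
Profit = (P* - MC)*Q* - FC
= (205/2 - 66)*73/2 - 12
= 73/2*73/2 - 12
= 5329/4 - 12 = 5281/4

5281/4


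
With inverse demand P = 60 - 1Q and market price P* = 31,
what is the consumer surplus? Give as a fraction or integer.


Maximum willingness to pay (at Q=0): P_max = 60
Quantity demanded at P* = 31:
Q* = (60 - 31)/1 = 29
CS = (1/2) * Q* * (P_max - P*)
CS = (1/2) * 29 * (60 - 31)
CS = (1/2) * 29 * 29 = 841/2

841/2


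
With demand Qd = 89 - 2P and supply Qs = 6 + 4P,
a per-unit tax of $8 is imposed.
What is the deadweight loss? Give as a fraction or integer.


Pre-tax equilibrium quantity: Q* = 184/3
Post-tax equilibrium quantity: Q_tax = 152/3
Reduction in quantity: Q* - Q_tax = 32/3
DWL = (1/2) * tax * (Q* - Q_tax)
DWL = (1/2) * 8 * 32/3 = 128/3

128/3


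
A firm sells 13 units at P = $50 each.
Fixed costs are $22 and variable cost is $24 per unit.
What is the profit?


Total Revenue = P * Q = 50 * 13 = $650
Total Cost = FC + VC*Q = 22 + 24*13 = $334
Profit = TR - TC = 650 - 334 = $316

$316


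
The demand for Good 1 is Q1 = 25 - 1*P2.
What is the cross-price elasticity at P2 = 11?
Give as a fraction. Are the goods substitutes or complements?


dQ1/dP2 = -1
At P2 = 11: Q1 = 25 - 1*11 = 14
Exy = (dQ1/dP2)(P2/Q1) = -1 * 11 / 14 = -11/14
Since Exy < 0, the goods are complements.

-11/14 (complements)


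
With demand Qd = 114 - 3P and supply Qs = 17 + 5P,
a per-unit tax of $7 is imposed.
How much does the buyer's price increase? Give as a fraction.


With a per-unit tax, the buyer's price increase depends on relative slopes.
Supply slope: d = 5, Demand slope: b = 3
Buyer's price increase = d * tax / (b + d)
= 5 * 7 / (3 + 5)
= 35 / 8 = 35/8

35/8


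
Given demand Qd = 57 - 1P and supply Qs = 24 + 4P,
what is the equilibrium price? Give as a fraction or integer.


At equilibrium, Qd = Qs.
57 - 1P = 24 + 4P
57 - 24 = 1P + 4P
33 = 5P
P* = 33/5 = 33/5

33/5


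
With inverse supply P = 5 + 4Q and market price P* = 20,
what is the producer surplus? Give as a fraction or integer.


Minimum supply price (at Q=0): P_min = 5
Quantity supplied at P* = 20:
Q* = (20 - 5)/4 = 15/4
PS = (1/2) * Q* * (P* - P_min)
PS = (1/2) * 15/4 * (20 - 5)
PS = (1/2) * 15/4 * 15 = 225/8

225/8


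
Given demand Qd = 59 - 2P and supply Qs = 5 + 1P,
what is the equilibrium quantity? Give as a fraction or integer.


First find equilibrium price:
59 - 2P = 5 + 1P
P* = 54/3 = 18
Then substitute into demand:
Q* = 59 - 2 * 18 = 23

23


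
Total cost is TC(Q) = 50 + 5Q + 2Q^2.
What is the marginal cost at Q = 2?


MC = dTC/dQ = 5 + 2*2*Q
At Q = 2:
MC = 5 + 4*2
MC = 5 + 8 = 13

13


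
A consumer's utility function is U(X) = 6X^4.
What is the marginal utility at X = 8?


MU = dU/dX = 6*4*X^(4-1)
MU = 24*X^3
At X = 8:
MU = 24 * 8^3
MU = 24 * 512 = 12288

12288


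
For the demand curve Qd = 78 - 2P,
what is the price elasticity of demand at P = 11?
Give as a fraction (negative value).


dQ/dP = -2
At P = 11: Q = 78 - 2*11 = 56
E = (dQ/dP)(P/Q) = (-2)(11/56) = -11/28

-11/28


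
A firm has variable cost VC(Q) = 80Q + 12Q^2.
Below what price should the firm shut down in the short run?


AVC(Q) = VC(Q)/Q = 80 + 12Q
AVC is increasing in Q, so minimum AVC is at Q -> 0+.
Min AVC = 80
The firm should shut down if P < 80.

80


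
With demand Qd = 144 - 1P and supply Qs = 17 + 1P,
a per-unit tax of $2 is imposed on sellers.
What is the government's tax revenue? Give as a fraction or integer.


With tax on sellers, new supply: Qs' = 17 + 1(P - 2)
= 15 + 1P
New equilibrium quantity:
Q_new = 159/2
Tax revenue = tax * Q_new = 2 * 159/2 = 159

159


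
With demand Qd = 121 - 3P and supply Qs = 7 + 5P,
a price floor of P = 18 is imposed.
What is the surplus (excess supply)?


At P = 18:
Qd = 121 - 3*18 = 67
Qs = 7 + 5*18 = 97
Surplus = Qs - Qd = 97 - 67 = 30

30


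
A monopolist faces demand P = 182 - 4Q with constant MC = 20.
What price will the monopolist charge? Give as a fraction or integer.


MR = 182 - 8Q
Set MR = MC: 182 - 8Q = 20
Q* = 81/4
Substitute into demand:
P* = 182 - 4*81/4 = 101

101


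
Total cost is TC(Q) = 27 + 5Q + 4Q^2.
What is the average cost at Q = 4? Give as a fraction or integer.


TC(4) = 27 + 5*4 + 4*4^2
TC(4) = 27 + 20 + 64 = 111
AC = TC/Q = 111/4 = 111/4

111/4


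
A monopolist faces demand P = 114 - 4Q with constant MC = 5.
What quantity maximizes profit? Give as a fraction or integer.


TR = P*Q = (114 - 4Q)Q = 114Q - 4Q^2
MR = dTR/dQ = 114 - 8Q
Set MR = MC:
114 - 8Q = 5
109 = 8Q
Q* = 109/8 = 109/8

109/8


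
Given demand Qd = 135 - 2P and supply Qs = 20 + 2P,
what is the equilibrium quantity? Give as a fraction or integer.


First find equilibrium price:
135 - 2P = 20 + 2P
P* = 115/4 = 115/4
Then substitute into demand:
Q* = 135 - 2 * 115/4 = 155/2

155/2


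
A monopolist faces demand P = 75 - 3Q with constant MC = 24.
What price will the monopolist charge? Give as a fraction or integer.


MR = 75 - 6Q
Set MR = MC: 75 - 6Q = 24
Q* = 17/2
Substitute into demand:
P* = 75 - 3*17/2 = 99/2

99/2


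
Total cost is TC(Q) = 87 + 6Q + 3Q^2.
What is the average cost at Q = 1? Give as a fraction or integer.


TC(1) = 87 + 6*1 + 3*1^2
TC(1) = 87 + 6 + 3 = 96
AC = TC/Q = 96/1 = 96

96


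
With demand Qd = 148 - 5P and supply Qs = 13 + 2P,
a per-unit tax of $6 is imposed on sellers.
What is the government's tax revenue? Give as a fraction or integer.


With tax on sellers, new supply: Qs' = 13 + 2(P - 6)
= 1 + 2P
New equilibrium quantity:
Q_new = 43
Tax revenue = tax * Q_new = 6 * 43 = 258

258


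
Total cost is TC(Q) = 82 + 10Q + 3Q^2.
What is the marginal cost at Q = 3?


MC = dTC/dQ = 10 + 2*3*Q
At Q = 3:
MC = 10 + 6*3
MC = 10 + 18 = 28

28


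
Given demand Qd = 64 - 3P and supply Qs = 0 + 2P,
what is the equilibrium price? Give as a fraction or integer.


At equilibrium, Qd = Qs.
64 - 3P = 0 + 2P
64 - 0 = 3P + 2P
64 = 5P
P* = 64/5 = 64/5

64/5


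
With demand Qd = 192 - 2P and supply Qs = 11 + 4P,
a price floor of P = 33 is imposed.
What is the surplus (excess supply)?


At P = 33:
Qd = 192 - 2*33 = 126
Qs = 11 + 4*33 = 143
Surplus = Qs - Qd = 143 - 126 = 17

17


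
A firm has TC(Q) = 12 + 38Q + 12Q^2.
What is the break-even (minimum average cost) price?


AC(Q) = 12/Q + 38 + 12Q
To minimize: dAC/dQ = -12/Q^2 + 12 = 0
Q^2 = 12/12 = 1
Q* = 1
Min AC = 12/1 + 38 + 12*1
Min AC = 12 + 38 + 12 = 62

62


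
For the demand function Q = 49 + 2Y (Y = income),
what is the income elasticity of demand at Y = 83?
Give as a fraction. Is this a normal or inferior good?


dQ/dY = 2
At Y = 83: Q = 49 + 2*83 = 215
Ey = (dQ/dY)(Y/Q) = 2 * 83 / 215 = 166/215
Since Ey > 0, this is a normal good.

166/215 (normal good)


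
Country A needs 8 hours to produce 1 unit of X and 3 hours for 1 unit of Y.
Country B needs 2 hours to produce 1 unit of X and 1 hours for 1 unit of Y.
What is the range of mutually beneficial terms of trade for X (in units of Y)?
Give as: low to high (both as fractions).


Opportunity cost of X for Country A = hours_X / hours_Y = 8/3 = 8/3 units of Y
Opportunity cost of X for Country B = hours_X / hours_Y = 2/1 = 2 units of Y
Terms of trade must be between the two opportunity costs.
Range: 2 to 8/3

2 to 8/3


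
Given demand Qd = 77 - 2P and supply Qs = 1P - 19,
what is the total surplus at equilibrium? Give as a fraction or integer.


Find equilibrium: 77 - 2P = 1P - 19
77 + 19 = 3P
P* = 96/3 = 32
Q* = 1*32 - 19 = 13
Inverse demand: P = 77/2 - Q/2, so P_max = 77/2
Inverse supply: P = 19 + Q/1, so P_min = 19
CS = (1/2) * 13 * (77/2 - 32) = 169/4
PS = (1/2) * 13 * (32 - 19) = 169/2
TS = CS + PS = 169/4 + 169/2 = 507/4

507/4


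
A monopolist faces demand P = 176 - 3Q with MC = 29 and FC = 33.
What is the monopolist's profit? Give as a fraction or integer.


MR = MC: 176 - 6Q = 29
Q* = 49/2
P* = 176 - 3*49/2 = 205/2
Profit = (P* - MC)*Q* - FC
= (205/2 - 29)*49/2 - 33
= 147/2*49/2 - 33
= 7203/4 - 33 = 7071/4

7071/4


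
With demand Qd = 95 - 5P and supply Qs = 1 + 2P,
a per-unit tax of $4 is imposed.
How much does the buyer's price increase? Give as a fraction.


With a per-unit tax, the buyer's price increase depends on relative slopes.
Supply slope: d = 2, Demand slope: b = 5
Buyer's price increase = d * tax / (b + d)
= 2 * 4 / (5 + 2)
= 8 / 7 = 8/7

8/7


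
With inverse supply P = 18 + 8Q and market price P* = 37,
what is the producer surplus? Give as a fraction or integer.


Minimum supply price (at Q=0): P_min = 18
Quantity supplied at P* = 37:
Q* = (37 - 18)/8 = 19/8
PS = (1/2) * Q* * (P* - P_min)
PS = (1/2) * 19/8 * (37 - 18)
PS = (1/2) * 19/8 * 19 = 361/16

361/16


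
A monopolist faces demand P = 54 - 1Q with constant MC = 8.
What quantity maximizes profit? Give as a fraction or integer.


TR = P*Q = (54 - 1Q)Q = 54Q - 1Q^2
MR = dTR/dQ = 54 - 2Q
Set MR = MC:
54 - 2Q = 8
46 = 2Q
Q* = 46/2 = 23

23


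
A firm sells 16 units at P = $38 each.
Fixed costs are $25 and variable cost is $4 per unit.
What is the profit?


Total Revenue = P * Q = 38 * 16 = $608
Total Cost = FC + VC*Q = 25 + 4*16 = $89
Profit = TR - TC = 608 - 89 = $519

$519


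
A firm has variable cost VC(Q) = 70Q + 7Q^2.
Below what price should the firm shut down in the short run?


AVC(Q) = VC(Q)/Q = 70 + 7Q
AVC is increasing in Q, so minimum AVC is at Q -> 0+.
Min AVC = 70
The firm should shut down if P < 70.

70


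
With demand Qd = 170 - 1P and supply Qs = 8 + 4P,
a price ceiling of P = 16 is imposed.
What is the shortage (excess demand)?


At P = 16:
Qd = 170 - 1*16 = 154
Qs = 8 + 4*16 = 72
Shortage = Qd - Qs = 154 - 72 = 82

82


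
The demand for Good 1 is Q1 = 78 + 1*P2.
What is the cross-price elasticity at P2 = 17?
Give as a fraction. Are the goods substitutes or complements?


dQ1/dP2 = 1
At P2 = 17: Q1 = 78 + 1*17 = 95
Exy = (dQ1/dP2)(P2/Q1) = 1 * 17 / 95 = 17/95
Since Exy > 0, the goods are substitutes.

17/95 (substitutes)


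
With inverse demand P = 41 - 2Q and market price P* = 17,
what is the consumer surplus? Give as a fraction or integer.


Maximum willingness to pay (at Q=0): P_max = 41
Quantity demanded at P* = 17:
Q* = (41 - 17)/2 = 12
CS = (1/2) * Q* * (P_max - P*)
CS = (1/2) * 12 * (41 - 17)
CS = (1/2) * 12 * 24 = 144

144


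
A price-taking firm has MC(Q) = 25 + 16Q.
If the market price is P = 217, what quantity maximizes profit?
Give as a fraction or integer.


In perfect competition, profit is maximized where P = MC.
217 = 25 + 16Q
192 = 16Q
Q* = 192/16 = 12

12


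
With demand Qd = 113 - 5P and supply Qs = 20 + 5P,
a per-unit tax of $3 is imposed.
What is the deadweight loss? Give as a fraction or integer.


Pre-tax equilibrium quantity: Q* = 133/2
Post-tax equilibrium quantity: Q_tax = 59
Reduction in quantity: Q* - Q_tax = 15/2
DWL = (1/2) * tax * (Q* - Q_tax)
DWL = (1/2) * 3 * 15/2 = 45/4

45/4


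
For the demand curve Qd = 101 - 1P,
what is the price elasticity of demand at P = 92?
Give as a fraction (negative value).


dQ/dP = -1
At P = 92: Q = 101 - 1*92 = 9
E = (dQ/dP)(P/Q) = (-1)(92/9) = -92/9

-92/9


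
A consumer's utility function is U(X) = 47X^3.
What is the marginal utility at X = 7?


MU = dU/dX = 47*3*X^(3-1)
MU = 141*X^2
At X = 7:
MU = 141 * 7^2
MU = 141 * 49 = 6909

6909


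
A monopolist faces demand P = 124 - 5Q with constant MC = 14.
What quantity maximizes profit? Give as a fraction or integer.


TR = P*Q = (124 - 5Q)Q = 124Q - 5Q^2
MR = dTR/dQ = 124 - 10Q
Set MR = MC:
124 - 10Q = 14
110 = 10Q
Q* = 110/10 = 11

11


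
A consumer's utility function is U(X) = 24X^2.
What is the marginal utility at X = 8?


MU = dU/dX = 24*2*X^(2-1)
MU = 48*X^1
At X = 8:
MU = 48 * 8^1
MU = 48 * 8 = 384

384


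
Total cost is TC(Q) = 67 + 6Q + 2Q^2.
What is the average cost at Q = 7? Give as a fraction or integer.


TC(7) = 67 + 6*7 + 2*7^2
TC(7) = 67 + 42 + 98 = 207
AC = TC/Q = 207/7 = 207/7

207/7


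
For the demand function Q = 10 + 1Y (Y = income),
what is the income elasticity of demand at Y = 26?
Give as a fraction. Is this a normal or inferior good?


dQ/dY = 1
At Y = 26: Q = 10 + 1*26 = 36
Ey = (dQ/dY)(Y/Q) = 1 * 26 / 36 = 13/18
Since Ey > 0, this is a normal good.

13/18 (normal good)


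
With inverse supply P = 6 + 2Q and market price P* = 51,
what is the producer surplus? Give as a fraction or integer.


Minimum supply price (at Q=0): P_min = 6
Quantity supplied at P* = 51:
Q* = (51 - 6)/2 = 45/2
PS = (1/2) * Q* * (P* - P_min)
PS = (1/2) * 45/2 * (51 - 6)
PS = (1/2) * 45/2 * 45 = 2025/4

2025/4


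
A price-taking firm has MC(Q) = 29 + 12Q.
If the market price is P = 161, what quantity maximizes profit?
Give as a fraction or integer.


In perfect competition, profit is maximized where P = MC.
161 = 29 + 12Q
132 = 12Q
Q* = 132/12 = 11

11


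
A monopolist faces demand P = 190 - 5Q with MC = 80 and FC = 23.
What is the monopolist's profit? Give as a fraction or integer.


MR = MC: 190 - 10Q = 80
Q* = 11
P* = 190 - 5*11 = 135
Profit = (P* - MC)*Q* - FC
= (135 - 80)*11 - 23
= 55*11 - 23
= 605 - 23 = 582

582


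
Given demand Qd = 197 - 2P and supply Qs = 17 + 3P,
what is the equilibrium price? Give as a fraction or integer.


At equilibrium, Qd = Qs.
197 - 2P = 17 + 3P
197 - 17 = 2P + 3P
180 = 5P
P* = 180/5 = 36

36


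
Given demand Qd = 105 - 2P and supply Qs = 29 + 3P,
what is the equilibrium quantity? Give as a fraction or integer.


First find equilibrium price:
105 - 2P = 29 + 3P
P* = 76/5 = 76/5
Then substitute into demand:
Q* = 105 - 2 * 76/5 = 373/5

373/5


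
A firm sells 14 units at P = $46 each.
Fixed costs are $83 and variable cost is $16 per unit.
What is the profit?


Total Revenue = P * Q = 46 * 14 = $644
Total Cost = FC + VC*Q = 83 + 16*14 = $307
Profit = TR - TC = 644 - 307 = $337

$337


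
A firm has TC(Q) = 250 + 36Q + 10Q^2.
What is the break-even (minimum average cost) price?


AC(Q) = 250/Q + 36 + 10Q
To minimize: dAC/dQ = -250/Q^2 + 10 = 0
Q^2 = 250/10 = 25
Q* = 5
Min AC = 250/5 + 36 + 10*5
Min AC = 50 + 36 + 50 = 136

136


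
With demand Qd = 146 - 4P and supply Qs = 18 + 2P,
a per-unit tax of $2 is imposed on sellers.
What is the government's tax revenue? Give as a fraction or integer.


With tax on sellers, new supply: Qs' = 18 + 2(P - 2)
= 14 + 2P
New equilibrium quantity:
Q_new = 58
Tax revenue = tax * Q_new = 2 * 58 = 116

116


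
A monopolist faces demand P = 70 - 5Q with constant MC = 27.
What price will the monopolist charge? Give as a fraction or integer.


MR = 70 - 10Q
Set MR = MC: 70 - 10Q = 27
Q* = 43/10
Substitute into demand:
P* = 70 - 5*43/10 = 97/2

97/2


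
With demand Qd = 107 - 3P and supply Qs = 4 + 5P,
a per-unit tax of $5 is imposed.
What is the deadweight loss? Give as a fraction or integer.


Pre-tax equilibrium quantity: Q* = 547/8
Post-tax equilibrium quantity: Q_tax = 59
Reduction in quantity: Q* - Q_tax = 75/8
DWL = (1/2) * tax * (Q* - Q_tax)
DWL = (1/2) * 5 * 75/8 = 375/16

375/16


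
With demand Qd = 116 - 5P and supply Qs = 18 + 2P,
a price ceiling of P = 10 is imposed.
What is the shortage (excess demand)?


At P = 10:
Qd = 116 - 5*10 = 66
Qs = 18 + 2*10 = 38
Shortage = Qd - Qs = 66 - 38 = 28

28


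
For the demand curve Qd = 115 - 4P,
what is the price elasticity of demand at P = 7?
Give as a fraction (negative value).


dQ/dP = -4
At P = 7: Q = 115 - 4*7 = 87
E = (dQ/dP)(P/Q) = (-4)(7/87) = -28/87

-28/87


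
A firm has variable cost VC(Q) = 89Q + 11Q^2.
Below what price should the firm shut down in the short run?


AVC(Q) = VC(Q)/Q = 89 + 11Q
AVC is increasing in Q, so minimum AVC is at Q -> 0+.
Min AVC = 89
The firm should shut down if P < 89.

89


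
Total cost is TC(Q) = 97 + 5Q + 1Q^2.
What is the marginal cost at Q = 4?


MC = dTC/dQ = 5 + 2*1*Q
At Q = 4:
MC = 5 + 2*4
MC = 5 + 8 = 13

13


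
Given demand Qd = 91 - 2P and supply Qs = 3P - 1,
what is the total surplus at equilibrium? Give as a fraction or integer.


Find equilibrium: 91 - 2P = 3P - 1
91 + 1 = 5P
P* = 92/5 = 92/5
Q* = 3*92/5 - 1 = 271/5
Inverse demand: P = 91/2 - Q/2, so P_max = 91/2
Inverse supply: P = 1/3 + Q/3, so P_min = 1/3
CS = (1/2) * 271/5 * (91/2 - 92/5) = 73441/100
PS = (1/2) * 271/5 * (92/5 - 1/3) = 73441/150
TS = CS + PS = 73441/100 + 73441/150 = 73441/60

73441/60


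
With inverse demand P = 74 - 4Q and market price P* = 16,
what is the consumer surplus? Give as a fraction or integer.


Maximum willingness to pay (at Q=0): P_max = 74
Quantity demanded at P* = 16:
Q* = (74 - 16)/4 = 29/2
CS = (1/2) * Q* * (P_max - P*)
CS = (1/2) * 29/2 * (74 - 16)
CS = (1/2) * 29/2 * 58 = 841/2

841/2


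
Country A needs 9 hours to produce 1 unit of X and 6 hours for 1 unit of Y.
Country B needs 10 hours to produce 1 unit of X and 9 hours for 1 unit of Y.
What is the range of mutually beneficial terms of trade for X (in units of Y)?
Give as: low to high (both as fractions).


Opportunity cost of X for Country A = hours_X / hours_Y = 9/6 = 3/2 units of Y
Opportunity cost of X for Country B = hours_X / hours_Y = 10/9 = 10/9 units of Y
Terms of trade must be between the two opportunity costs.
Range: 10/9 to 3/2

10/9 to 3/2


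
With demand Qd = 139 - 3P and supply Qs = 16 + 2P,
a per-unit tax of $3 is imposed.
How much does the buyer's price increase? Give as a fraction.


With a per-unit tax, the buyer's price increase depends on relative slopes.
Supply slope: d = 2, Demand slope: b = 3
Buyer's price increase = d * tax / (b + d)
= 2 * 3 / (3 + 2)
= 6 / 5 = 6/5

6/5


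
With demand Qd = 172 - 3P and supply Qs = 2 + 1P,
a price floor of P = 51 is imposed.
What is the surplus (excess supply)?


At P = 51:
Qd = 172 - 3*51 = 19
Qs = 2 + 1*51 = 53
Surplus = Qs - Qd = 53 - 19 = 34

34


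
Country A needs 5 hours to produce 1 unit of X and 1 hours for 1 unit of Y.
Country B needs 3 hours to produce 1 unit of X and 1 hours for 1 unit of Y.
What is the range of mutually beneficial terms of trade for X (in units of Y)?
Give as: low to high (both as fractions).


Opportunity cost of X for Country A = hours_X / hours_Y = 5/1 = 5 units of Y
Opportunity cost of X for Country B = hours_X / hours_Y = 3/1 = 3 units of Y
Terms of trade must be between the two opportunity costs.
Range: 3 to 5

3 to 5


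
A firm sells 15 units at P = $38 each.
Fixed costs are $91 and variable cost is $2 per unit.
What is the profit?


Total Revenue = P * Q = 38 * 15 = $570
Total Cost = FC + VC*Q = 91 + 2*15 = $121
Profit = TR - TC = 570 - 121 = $449

$449


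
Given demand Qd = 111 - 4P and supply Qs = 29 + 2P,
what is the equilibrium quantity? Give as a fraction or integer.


First find equilibrium price:
111 - 4P = 29 + 2P
P* = 82/6 = 41/3
Then substitute into demand:
Q* = 111 - 4 * 41/3 = 169/3

169/3


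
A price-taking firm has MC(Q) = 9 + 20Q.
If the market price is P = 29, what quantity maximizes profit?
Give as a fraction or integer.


In perfect competition, profit is maximized where P = MC.
29 = 9 + 20Q
20 = 20Q
Q* = 20/20 = 1

1


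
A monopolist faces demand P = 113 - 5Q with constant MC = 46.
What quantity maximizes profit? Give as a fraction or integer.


TR = P*Q = (113 - 5Q)Q = 113Q - 5Q^2
MR = dTR/dQ = 113 - 10Q
Set MR = MC:
113 - 10Q = 46
67 = 10Q
Q* = 67/10 = 67/10

67/10


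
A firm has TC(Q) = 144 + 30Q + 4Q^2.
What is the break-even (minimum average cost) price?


AC(Q) = 144/Q + 30 + 4Q
To minimize: dAC/dQ = -144/Q^2 + 4 = 0
Q^2 = 144/4 = 36
Q* = 6
Min AC = 144/6 + 30 + 4*6
Min AC = 24 + 30 + 24 = 78

78


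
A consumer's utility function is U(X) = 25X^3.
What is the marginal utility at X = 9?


MU = dU/dX = 25*3*X^(3-1)
MU = 75*X^2
At X = 9:
MU = 75 * 9^2
MU = 75 * 81 = 6075

6075


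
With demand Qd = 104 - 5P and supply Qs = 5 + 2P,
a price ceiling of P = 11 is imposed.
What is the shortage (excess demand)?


At P = 11:
Qd = 104 - 5*11 = 49
Qs = 5 + 2*11 = 27
Shortage = Qd - Qs = 49 - 27 = 22

22


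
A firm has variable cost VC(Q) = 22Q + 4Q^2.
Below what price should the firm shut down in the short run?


AVC(Q) = VC(Q)/Q = 22 + 4Q
AVC is increasing in Q, so minimum AVC is at Q -> 0+.
Min AVC = 22
The firm should shut down if P < 22.

22


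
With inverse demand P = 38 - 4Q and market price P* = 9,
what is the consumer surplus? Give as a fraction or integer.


Maximum willingness to pay (at Q=0): P_max = 38
Quantity demanded at P* = 9:
Q* = (38 - 9)/4 = 29/4
CS = (1/2) * Q* * (P_max - P*)
CS = (1/2) * 29/4 * (38 - 9)
CS = (1/2) * 29/4 * 29 = 841/8

841/8


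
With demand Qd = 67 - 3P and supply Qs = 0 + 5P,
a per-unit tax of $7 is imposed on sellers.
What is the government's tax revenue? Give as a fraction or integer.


With tax on sellers, new supply: Qs' = 0 + 5(P - 7)
= 5P - 35
New equilibrium quantity:
Q_new = 115/4
Tax revenue = tax * Q_new = 7 * 115/4 = 805/4

805/4


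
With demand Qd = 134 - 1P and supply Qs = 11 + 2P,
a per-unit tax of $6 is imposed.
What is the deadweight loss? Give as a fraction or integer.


Pre-tax equilibrium quantity: Q* = 93
Post-tax equilibrium quantity: Q_tax = 89
Reduction in quantity: Q* - Q_tax = 4
DWL = (1/2) * tax * (Q* - Q_tax)
DWL = (1/2) * 6 * 4 = 12

12


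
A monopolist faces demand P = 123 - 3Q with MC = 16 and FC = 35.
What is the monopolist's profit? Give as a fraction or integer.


MR = MC: 123 - 6Q = 16
Q* = 107/6
P* = 123 - 3*107/6 = 139/2
Profit = (P* - MC)*Q* - FC
= (139/2 - 16)*107/6 - 35
= 107/2*107/6 - 35
= 11449/12 - 35 = 11029/12

11029/12


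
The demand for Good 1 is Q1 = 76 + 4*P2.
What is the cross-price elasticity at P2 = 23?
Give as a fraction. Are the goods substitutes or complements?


dQ1/dP2 = 4
At P2 = 23: Q1 = 76 + 4*23 = 168
Exy = (dQ1/dP2)(P2/Q1) = 4 * 23 / 168 = 23/42
Since Exy > 0, the goods are substitutes.

23/42 (substitutes)


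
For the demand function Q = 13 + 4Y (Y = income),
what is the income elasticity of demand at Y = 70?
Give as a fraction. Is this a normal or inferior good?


dQ/dY = 4
At Y = 70: Q = 13 + 4*70 = 293
Ey = (dQ/dY)(Y/Q) = 4 * 70 / 293 = 280/293
Since Ey > 0, this is a normal good.

280/293 (normal good)


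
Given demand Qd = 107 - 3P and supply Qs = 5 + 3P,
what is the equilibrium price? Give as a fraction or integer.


At equilibrium, Qd = Qs.
107 - 3P = 5 + 3P
107 - 5 = 3P + 3P
102 = 6P
P* = 102/6 = 17

17


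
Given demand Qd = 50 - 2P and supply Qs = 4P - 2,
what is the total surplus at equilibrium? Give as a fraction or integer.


Find equilibrium: 50 - 2P = 4P - 2
50 + 2 = 6P
P* = 52/6 = 26/3
Q* = 4*26/3 - 2 = 98/3
Inverse demand: P = 25 - Q/2, so P_max = 25
Inverse supply: P = 1/2 + Q/4, so P_min = 1/2
CS = (1/2) * 98/3 * (25 - 26/3) = 2401/9
PS = (1/2) * 98/3 * (26/3 - 1/2) = 2401/18
TS = CS + PS = 2401/9 + 2401/18 = 2401/6

2401/6


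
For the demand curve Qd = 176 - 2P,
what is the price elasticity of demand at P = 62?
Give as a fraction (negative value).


dQ/dP = -2
At P = 62: Q = 176 - 2*62 = 52
E = (dQ/dP)(P/Q) = (-2)(62/52) = -31/13

-31/13


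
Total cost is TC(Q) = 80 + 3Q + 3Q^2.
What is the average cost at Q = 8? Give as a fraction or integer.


TC(8) = 80 + 3*8 + 3*8^2
TC(8) = 80 + 24 + 192 = 296
AC = TC/Q = 296/8 = 37

37


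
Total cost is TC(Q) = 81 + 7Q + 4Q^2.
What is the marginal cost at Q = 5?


MC = dTC/dQ = 7 + 2*4*Q
At Q = 5:
MC = 7 + 8*5
MC = 7 + 40 = 47

47


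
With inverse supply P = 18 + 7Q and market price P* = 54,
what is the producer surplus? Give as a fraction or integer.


Minimum supply price (at Q=0): P_min = 18
Quantity supplied at P* = 54:
Q* = (54 - 18)/7 = 36/7
PS = (1/2) * Q* * (P* - P_min)
PS = (1/2) * 36/7 * (54 - 18)
PS = (1/2) * 36/7 * 36 = 648/7

648/7


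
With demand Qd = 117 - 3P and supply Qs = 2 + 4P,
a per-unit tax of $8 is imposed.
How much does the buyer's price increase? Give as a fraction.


With a per-unit tax, the buyer's price increase depends on relative slopes.
Supply slope: d = 4, Demand slope: b = 3
Buyer's price increase = d * tax / (b + d)
= 4 * 8 / (3 + 4)
= 32 / 7 = 32/7

32/7


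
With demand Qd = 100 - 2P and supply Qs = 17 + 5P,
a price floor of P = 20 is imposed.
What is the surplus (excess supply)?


At P = 20:
Qd = 100 - 2*20 = 60
Qs = 17 + 5*20 = 117
Surplus = Qs - Qd = 117 - 60 = 57

57


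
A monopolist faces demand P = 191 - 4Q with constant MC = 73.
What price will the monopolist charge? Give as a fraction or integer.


MR = 191 - 8Q
Set MR = MC: 191 - 8Q = 73
Q* = 59/4
Substitute into demand:
P* = 191 - 4*59/4 = 132

132


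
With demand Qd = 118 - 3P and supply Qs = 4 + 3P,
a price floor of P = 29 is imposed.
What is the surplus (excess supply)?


At P = 29:
Qd = 118 - 3*29 = 31
Qs = 4 + 3*29 = 91
Surplus = Qs - Qd = 91 - 31 = 60

60


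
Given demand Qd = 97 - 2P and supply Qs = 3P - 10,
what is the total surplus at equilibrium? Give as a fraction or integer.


Find equilibrium: 97 - 2P = 3P - 10
97 + 10 = 5P
P* = 107/5 = 107/5
Q* = 3*107/5 - 10 = 271/5
Inverse demand: P = 97/2 - Q/2, so P_max = 97/2
Inverse supply: P = 10/3 + Q/3, so P_min = 10/3
CS = (1/2) * 271/5 * (97/2 - 107/5) = 73441/100
PS = (1/2) * 271/5 * (107/5 - 10/3) = 73441/150
TS = CS + PS = 73441/100 + 73441/150 = 73441/60

73441/60


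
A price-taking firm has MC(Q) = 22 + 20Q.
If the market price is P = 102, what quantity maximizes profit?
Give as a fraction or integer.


In perfect competition, profit is maximized where P = MC.
102 = 22 + 20Q
80 = 20Q
Q* = 80/20 = 4

4


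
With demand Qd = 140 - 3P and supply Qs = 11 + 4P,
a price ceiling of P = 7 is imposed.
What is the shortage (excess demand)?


At P = 7:
Qd = 140 - 3*7 = 119
Qs = 11 + 4*7 = 39
Shortage = Qd - Qs = 119 - 39 = 80

80


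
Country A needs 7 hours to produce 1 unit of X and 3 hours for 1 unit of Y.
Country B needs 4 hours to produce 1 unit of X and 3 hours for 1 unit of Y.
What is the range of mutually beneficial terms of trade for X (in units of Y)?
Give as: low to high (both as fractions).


Opportunity cost of X for Country A = hours_X / hours_Y = 7/3 = 7/3 units of Y
Opportunity cost of X for Country B = hours_X / hours_Y = 4/3 = 4/3 units of Y
Terms of trade must be between the two opportunity costs.
Range: 4/3 to 7/3

4/3 to 7/3


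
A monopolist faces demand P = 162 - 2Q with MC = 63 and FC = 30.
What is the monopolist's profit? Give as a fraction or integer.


MR = MC: 162 - 4Q = 63
Q* = 99/4
P* = 162 - 2*99/4 = 225/2
Profit = (P* - MC)*Q* - FC
= (225/2 - 63)*99/4 - 30
= 99/2*99/4 - 30
= 9801/8 - 30 = 9561/8

9561/8


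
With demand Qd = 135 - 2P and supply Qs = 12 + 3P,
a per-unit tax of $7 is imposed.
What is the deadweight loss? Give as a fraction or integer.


Pre-tax equilibrium quantity: Q* = 429/5
Post-tax equilibrium quantity: Q_tax = 387/5
Reduction in quantity: Q* - Q_tax = 42/5
DWL = (1/2) * tax * (Q* - Q_tax)
DWL = (1/2) * 7 * 42/5 = 147/5

147/5


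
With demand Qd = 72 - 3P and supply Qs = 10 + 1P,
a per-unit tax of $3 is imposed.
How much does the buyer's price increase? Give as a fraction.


With a per-unit tax, the buyer's price increase depends on relative slopes.
Supply slope: d = 1, Demand slope: b = 3
Buyer's price increase = d * tax / (b + d)
= 1 * 3 / (3 + 1)
= 3 / 4 = 3/4

3/4


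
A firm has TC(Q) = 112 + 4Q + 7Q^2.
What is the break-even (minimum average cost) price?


AC(Q) = 112/Q + 4 + 7Q
To minimize: dAC/dQ = -112/Q^2 + 7 = 0
Q^2 = 112/7 = 16
Q* = 4
Min AC = 112/4 + 4 + 7*4
Min AC = 28 + 4 + 28 = 60

60


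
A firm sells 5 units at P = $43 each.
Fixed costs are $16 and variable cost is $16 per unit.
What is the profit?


Total Revenue = P * Q = 43 * 5 = $215
Total Cost = FC + VC*Q = 16 + 16*5 = $96
Profit = TR - TC = 215 - 96 = $119

$119


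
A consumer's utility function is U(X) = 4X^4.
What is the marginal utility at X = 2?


MU = dU/dX = 4*4*X^(4-1)
MU = 16*X^3
At X = 2:
MU = 16 * 2^3
MU = 16 * 8 = 128

128


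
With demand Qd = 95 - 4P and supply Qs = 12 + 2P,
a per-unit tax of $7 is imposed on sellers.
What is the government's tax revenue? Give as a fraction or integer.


With tax on sellers, new supply: Qs' = 12 + 2(P - 7)
= 2P - 2
New equilibrium quantity:
Q_new = 91/3
Tax revenue = tax * Q_new = 7 * 91/3 = 637/3

637/3


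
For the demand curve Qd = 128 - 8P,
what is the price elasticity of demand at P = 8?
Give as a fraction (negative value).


dQ/dP = -8
At P = 8: Q = 128 - 8*8 = 64
E = (dQ/dP)(P/Q) = (-8)(8/64) = -1

-1
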